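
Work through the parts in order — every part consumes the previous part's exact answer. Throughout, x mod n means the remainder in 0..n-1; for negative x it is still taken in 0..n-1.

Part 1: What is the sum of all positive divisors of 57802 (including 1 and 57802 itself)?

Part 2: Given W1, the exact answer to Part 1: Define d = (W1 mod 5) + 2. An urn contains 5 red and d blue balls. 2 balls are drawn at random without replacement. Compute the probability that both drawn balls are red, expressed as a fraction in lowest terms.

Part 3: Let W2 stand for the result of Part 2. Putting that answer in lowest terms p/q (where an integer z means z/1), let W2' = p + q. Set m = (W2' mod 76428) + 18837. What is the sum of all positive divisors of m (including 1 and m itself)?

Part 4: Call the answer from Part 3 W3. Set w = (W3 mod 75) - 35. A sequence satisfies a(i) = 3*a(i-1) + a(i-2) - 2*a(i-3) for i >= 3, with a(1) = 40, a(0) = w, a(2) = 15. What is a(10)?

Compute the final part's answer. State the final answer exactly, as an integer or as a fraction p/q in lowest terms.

Part 1: 57802 = 2 * 28901; sigma = (1 + 2) * (1 + 28901) = 3 * 28902 = 86706; answer 86706
Part 2: W1 = 86706; d = 3; total draws C(8,2) = 28; favorable C(5,2) = 10; P = 5/14; answer 5/14
Part 3: W2 = 5/14; threaded value p + q = 19; m = 18856; 18856 = 2^3 * 2357; sigma = (1 + 2 + 4 + 8) * (1 + 2357) = 15 * 2358 = 35370; answer 35370
Part 4: W3 = 35370; w = 10; a(3) = 3*(15) + 1*(40) - 2*(10) = 65; iterating: a(3)=65, a(4)=130, a(5)=425, a(6)=1275, a(7)=3990, a(8)=12395, a(9)=38625, a(10)=120290; answer 120290

120290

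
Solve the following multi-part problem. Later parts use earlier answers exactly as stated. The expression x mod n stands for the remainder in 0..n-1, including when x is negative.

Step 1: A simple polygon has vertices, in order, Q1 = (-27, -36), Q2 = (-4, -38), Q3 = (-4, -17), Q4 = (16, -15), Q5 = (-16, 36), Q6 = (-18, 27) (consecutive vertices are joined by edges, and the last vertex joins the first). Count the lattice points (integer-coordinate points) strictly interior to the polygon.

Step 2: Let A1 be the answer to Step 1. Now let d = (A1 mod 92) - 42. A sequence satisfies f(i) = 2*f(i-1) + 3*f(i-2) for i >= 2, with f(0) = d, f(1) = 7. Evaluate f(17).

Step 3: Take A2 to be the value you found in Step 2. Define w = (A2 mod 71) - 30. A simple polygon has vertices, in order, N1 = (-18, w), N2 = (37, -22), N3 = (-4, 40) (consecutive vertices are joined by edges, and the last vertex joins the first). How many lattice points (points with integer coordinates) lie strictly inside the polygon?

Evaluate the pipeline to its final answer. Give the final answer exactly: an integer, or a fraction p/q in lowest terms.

Step 1: cross terms: (-27*-38 - -4*-36)=882, (-4*-17 - -4*-38)=-84, (-4*-15 - 16*-17)=332, (16*36 - -16*-15)=336, (-16*27 - -18*36)=216, (-18*-36 - -27*27)=1377; twice the area = |3059| = 3059; area = 3059/2; boundary points = 1 + 21 + 2 + 1 + 1 + 9 = 35; strictly interior points = area - boundary/2 + 1 = 1513; answer 1513
Step 2: A1 = 1513; d = -1; f(2) = 2*(7) + 3*(-1) = 11; iterating: f(2)=11, f(3)=43, f(4)=119, f(5)=367, f(6)=1091, f(7)=3283, f(8)=9839, f(9)=29527, f(10)=88571, f(11)=265723, f(12)=797159, f(13)=2391487, f(14)=7174451, f(15)=21523363, f(16)=64570079, f(17)=193710247; answer 193710247
Step 3: A2 = 193710247; w = -6; cross terms: (-18*-22 - 37*-6)=618, (37*40 - -4*-22)=1392, (-4*-6 - -18*40)=744; twice the area = |2754| = 2754; area = 1377; boundary points = 1 + 1 + 2 = 4; strictly interior points = area - boundary/2 + 1 = 1376; answer 1376

1376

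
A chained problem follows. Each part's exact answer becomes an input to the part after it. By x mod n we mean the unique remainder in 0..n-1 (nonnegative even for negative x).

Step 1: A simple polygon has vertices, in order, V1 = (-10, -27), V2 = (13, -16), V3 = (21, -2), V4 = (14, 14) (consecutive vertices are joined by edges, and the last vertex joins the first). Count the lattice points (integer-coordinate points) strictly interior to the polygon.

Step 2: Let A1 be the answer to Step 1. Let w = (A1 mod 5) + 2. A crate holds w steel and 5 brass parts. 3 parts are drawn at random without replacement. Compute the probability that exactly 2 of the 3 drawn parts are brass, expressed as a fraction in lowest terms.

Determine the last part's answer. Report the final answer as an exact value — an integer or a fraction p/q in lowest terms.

Step 1: cross terms: (-10*-16 - 13*-27)=511, (13*-2 - 21*-16)=310, (21*14 - 14*-2)=322, (14*-27 - -10*14)=-238; twice the area = |905| = 905; area = 905/2; boundary points = 1 + 2 + 1 + 1 = 5; strictly interior points = area - boundary/2 + 1 = 451; answer 451
Step 2: A1 = 451; w = 3; total draws C(8,3) = 56; favorable C(5,2)*C(3,1) = 30; P = 15/28; answer 15/28

15/28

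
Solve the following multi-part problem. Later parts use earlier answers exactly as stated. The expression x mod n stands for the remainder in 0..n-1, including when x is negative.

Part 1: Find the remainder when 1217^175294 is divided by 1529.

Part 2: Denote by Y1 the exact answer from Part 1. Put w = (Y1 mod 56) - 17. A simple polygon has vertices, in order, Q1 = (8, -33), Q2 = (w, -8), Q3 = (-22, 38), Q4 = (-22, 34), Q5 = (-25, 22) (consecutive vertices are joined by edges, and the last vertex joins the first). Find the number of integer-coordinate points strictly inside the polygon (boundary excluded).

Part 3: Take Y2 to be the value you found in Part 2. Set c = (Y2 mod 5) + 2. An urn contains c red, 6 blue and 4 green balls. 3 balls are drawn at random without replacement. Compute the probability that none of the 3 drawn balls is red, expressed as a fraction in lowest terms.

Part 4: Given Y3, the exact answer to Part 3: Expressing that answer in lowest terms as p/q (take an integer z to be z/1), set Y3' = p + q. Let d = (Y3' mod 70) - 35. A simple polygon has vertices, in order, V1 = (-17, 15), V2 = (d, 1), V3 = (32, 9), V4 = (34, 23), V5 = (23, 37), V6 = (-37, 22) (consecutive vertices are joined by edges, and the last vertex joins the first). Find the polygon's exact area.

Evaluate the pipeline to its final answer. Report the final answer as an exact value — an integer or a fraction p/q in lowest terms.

1354

Part 1: squarings mod 1529: 1217^1=1217, 1217^2=1017, 1217^4=685, 1217^8=1351, 1217^16=1104, 1217^32=203, 1217^64=1455, 1217^128=889, 1217^256=1357, 1217^512=533, 1217^1024=1224, 1217^2048=1285, 1217^4096=1434, 1217^8192=1380, 1217^16384=795, 1217^32768=548, 1217^65536=620, 1217^131072=621; 1217^175294 = 1217^2 * 1217^4 * 1217^8 * 1217^16 * 1217^32 * 1217^128 * 1217^1024 * 1217^2048 * 1217^8192 * 1217^32768 * 1217^131072 = 36 (mod 1529); answer 36
Part 2: Y1 = 36; w = 19; cross terms: (8*-8 - 19*-33)=563, (19*38 - -22*-8)=546, (-22*34 - -22*38)=88, (-22*22 - -25*34)=366, (-25*-33 - 8*22)=649; twice the area = |2212| = 2212; area = 1106; boundary points = 1 + 1 + 4 + 3 + 11 = 20; strictly interior points = area - boundary/2 + 1 = 1097; answer 1097
Part 3: Y2 = 1097; c = 4; total draws C(14,3) = 364; favorable C(10,3) = 120; P = 30/91; answer 30/91
Part 4: Y3 = 30/91; threaded value p + q = 121; d = 16; cross terms: (-17*1 - 16*15)=-257, (16*9 - 32*1)=112, (32*23 - 34*9)=430, (34*37 - 23*23)=729, (23*22 - -37*37)=1875, (-37*15 - -17*22)=-181; twice the area = |2708| = 2708; area = 1354; answer 1354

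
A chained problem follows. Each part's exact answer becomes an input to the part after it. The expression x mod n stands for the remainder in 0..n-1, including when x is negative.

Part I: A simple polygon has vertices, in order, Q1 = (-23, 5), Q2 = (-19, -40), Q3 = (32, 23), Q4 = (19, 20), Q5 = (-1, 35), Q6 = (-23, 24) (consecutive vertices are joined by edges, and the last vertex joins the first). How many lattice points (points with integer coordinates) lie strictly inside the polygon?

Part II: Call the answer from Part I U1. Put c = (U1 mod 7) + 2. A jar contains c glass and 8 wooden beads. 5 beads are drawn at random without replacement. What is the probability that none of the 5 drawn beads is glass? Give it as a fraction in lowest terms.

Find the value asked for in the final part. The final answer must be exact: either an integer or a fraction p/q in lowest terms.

56/1287

Part I: cross terms: (-23*-40 - -19*5)=1015, (-19*23 - 32*-40)=843, (32*20 - 19*23)=203, (19*35 - -1*20)=685, (-1*24 - -23*35)=781, (-23*5 - -23*24)=437; twice the area = |3964| = 3964; area = 1982; boundary points = 1 + 3 + 1 + 5 + 11 + 19 = 40; strictly interior points = area - boundary/2 + 1 = 1963; answer 1963
Part II: U1 = 1963; c = 5; total draws C(13,5) = 1287; favorable C(8,5) = 56; P = 56/1287; answer 56/1287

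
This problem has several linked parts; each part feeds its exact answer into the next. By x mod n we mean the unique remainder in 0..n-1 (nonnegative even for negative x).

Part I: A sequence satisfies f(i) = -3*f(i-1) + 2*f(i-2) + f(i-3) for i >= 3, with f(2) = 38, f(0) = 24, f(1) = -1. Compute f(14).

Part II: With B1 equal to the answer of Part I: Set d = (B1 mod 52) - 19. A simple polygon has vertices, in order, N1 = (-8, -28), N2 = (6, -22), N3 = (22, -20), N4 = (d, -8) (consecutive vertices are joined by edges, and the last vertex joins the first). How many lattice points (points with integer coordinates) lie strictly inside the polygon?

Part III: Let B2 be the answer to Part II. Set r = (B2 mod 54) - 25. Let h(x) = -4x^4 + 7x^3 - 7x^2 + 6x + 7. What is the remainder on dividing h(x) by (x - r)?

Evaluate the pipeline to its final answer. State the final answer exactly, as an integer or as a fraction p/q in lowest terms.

-20457

Part I: f(3) = -3*(38) + 2*(-1) + 1*(24) = -92; iterating: f(3)=-92, f(4)=351, f(5)=-1199, f(6)=4207, f(7)=-14668, f(8)=51219, f(9)=-178786, f(10)=624128, f(11)=-2178737, f(12)=7605681, f(13)=-26550389, f(14)=92683792; answer 92683792
Part II: B1 = 92683792; d = 13; cross terms: (-8*-22 - 6*-28)=344, (6*-20 - 22*-22)=364, (22*-8 - 13*-20)=84, (13*-28 - -8*-8)=-428; twice the area = |364| = 364; area = 182; boundary points = 2 + 2 + 3 + 1 = 8; strictly interior points = area - boundary/2 + 1 = 179; answer 179
Part III: B2 = 179; r = -8; remainder = value at the root: -4*(-8)^4 + 7*(-8)^3 - 7*(-8)^2 + 6*(-8)^1 + 7 = (-16384) + (-3584) + (-448) + (-48) + (7) = -20457; answer -20457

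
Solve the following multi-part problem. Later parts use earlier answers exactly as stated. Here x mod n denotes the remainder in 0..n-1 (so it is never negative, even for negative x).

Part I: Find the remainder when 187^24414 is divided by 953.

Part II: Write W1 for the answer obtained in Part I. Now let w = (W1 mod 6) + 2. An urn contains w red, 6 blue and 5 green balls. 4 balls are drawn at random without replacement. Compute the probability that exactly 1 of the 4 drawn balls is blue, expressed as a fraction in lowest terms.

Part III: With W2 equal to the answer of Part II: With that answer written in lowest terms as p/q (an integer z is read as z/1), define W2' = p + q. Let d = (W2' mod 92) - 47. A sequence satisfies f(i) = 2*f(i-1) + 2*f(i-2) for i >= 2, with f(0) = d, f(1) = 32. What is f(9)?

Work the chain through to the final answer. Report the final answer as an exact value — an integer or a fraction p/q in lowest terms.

153600

Part I: squarings mod 953: 187^1=187, 187^2=661, 187^4=447, 187^8=632, 187^16=117, 187^32=347, 187^64=331, 187^128=919, 187^256=203, 187^512=230, 187^1024=485, 187^2048=787, 187^4096=872, 187^8192=843, 187^16384=664; 187^24414 = 187^2 * 187^4 * 187^8 * 187^16 * 187^64 * 187^256 * 187^512 * 187^1024 * 187^2048 * 187^4096 * 187^16384 = 56 (mod 953); answer 56
Part II: W1 = 56; w = 4; total draws C(15,4) = 1365; favorable C(6,1)*C(9,3) = 504; P = 24/65; answer 24/65
Part III: W2 = 24/65; threaded value p + q = 89; d = 42; f(2) = 2*(32) + 2*(42) = 148; iterating: f(2)=148, f(3)=360, f(4)=1016, f(5)=2752, f(6)=7536, f(7)=20576, f(8)=56224, f(9)=153600; answer 153600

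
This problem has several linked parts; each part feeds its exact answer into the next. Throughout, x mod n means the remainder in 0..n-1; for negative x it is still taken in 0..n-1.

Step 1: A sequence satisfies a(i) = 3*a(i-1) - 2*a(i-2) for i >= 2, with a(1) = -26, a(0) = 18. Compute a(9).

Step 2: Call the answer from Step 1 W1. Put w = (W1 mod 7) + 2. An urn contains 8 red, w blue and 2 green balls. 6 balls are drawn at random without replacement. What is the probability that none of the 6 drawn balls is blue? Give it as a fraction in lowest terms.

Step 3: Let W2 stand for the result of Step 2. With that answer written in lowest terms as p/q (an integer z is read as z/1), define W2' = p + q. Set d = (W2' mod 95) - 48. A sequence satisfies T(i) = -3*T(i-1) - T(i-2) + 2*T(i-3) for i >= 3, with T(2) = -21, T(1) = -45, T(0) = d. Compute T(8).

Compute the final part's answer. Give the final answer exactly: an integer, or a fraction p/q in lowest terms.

Step 1: a(2) = 3*(-26) - 2*(18) = -114; iterating: a(2)=-114, a(3)=-290, a(4)=-642, a(5)=-1346, a(6)=-2754, a(7)=-5570, a(8)=-11202, a(9)=-22466; answer -22466
Step 2: W1 = -22466; w = 6; total draws C(16,6) = 8008; favorable C(10,6) = 210; P = 15/572; answer 15/572
Step 3: W2 = 15/572; threaded value p + q = 587; d = -31; T(3) = -3*(-21) - 1*(-45) + 2*(-31) = 46; iterating: T(3)=46, T(4)=-207, T(5)=533, T(6)=-1300, T(7)=2953, T(8)=-6493; answer -6493

-6493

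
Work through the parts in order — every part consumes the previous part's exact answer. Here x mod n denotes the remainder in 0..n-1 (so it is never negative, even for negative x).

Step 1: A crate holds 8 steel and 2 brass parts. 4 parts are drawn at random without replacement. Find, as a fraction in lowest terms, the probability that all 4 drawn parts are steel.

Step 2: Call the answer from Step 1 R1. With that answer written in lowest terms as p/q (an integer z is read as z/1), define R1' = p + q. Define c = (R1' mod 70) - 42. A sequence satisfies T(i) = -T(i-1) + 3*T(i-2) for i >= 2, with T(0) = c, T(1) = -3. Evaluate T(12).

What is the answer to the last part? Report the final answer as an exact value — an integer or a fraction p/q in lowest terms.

Step 1: total draws C(10,4) = 210; favorable C(8,4) = 70; P = 1/3; answer 1/3
Step 2: R1 = 1/3; threaded value p + q = 4; c = -38; T(2) = -1*(-3) + 3*(-38) = -111; iterating: T(2)=-111, T(3)=102, T(4)=-435, T(5)=741, T(6)=-2046, T(7)=4269, T(8)=-10407, T(9)=23214, T(10)=-54435, T(11)=124077, T(12)=-287382; answer -287382

-287382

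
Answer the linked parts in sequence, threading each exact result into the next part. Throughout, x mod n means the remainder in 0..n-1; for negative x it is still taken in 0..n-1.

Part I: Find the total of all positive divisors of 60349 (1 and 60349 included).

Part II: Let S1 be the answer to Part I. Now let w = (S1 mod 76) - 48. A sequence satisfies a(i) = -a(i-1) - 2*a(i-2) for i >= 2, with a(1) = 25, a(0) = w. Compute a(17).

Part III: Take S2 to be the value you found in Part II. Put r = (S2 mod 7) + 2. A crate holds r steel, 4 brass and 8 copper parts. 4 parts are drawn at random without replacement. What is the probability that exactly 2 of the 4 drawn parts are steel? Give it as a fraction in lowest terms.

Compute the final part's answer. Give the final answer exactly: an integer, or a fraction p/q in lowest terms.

Part I: 60349 = 29 * 2081; sigma = (1 + 29) * (1 + 2081) = 30 * 2082 = 62460; answer 62460
Part II: S1 = 62460; w = 16; a(2) = -1*(25) - 2*(16) = -57; iterating: a(2)=-57, a(3)=7, a(4)=107, a(5)=-121, a(6)=-93, a(7)=335, a(8)=-149, a(9)=-521, a(10)=819, a(11)=223, a(12)=-1861, a(13)=1415, a(14)=2307, a(15)=-5137, a(16)=523, a(17)=9751; answer 9751
Part III: S2 = 9751; r = 2; total draws C(14,4) = 1001; favorable C(2,2)*C(12,2) = 66; P = 6/91; answer 6/91

6/91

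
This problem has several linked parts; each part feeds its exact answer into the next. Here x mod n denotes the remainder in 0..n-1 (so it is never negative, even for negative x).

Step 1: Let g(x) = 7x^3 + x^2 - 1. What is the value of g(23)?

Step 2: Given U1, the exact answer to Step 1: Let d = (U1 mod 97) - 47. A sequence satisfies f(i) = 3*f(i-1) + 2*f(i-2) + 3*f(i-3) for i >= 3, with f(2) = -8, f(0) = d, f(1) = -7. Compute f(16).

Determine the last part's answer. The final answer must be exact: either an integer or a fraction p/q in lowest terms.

Step 1: 7*(23)^3 + 1*(23)^2 - 1 = (85169) + (529) + (-1) = 85697; answer 85697
Step 2: U1 = 85697; d = -1; f(3) = 3*(-8) + 2*(-7) + 3*(-1) = -41; iterating: f(3)=-41, f(4)=-160, f(5)=-586, f(6)=-2201, f(7)=-8255, f(8)=-30925, f(9)=-115888, f(10)=-434279, f(11)=-1627388, f(12)=-6098386, f(13)=-22852771, f(14)=-85637249, f(15)=-320912447, f(16)=-1202570152; answer -1202570152

-1202570152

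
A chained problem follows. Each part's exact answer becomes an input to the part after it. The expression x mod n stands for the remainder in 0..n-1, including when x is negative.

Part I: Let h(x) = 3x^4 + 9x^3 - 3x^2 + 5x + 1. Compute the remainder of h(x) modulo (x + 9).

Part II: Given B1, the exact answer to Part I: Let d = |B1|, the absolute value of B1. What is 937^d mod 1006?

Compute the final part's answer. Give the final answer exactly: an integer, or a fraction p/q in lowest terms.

Part I: remainder = value at the root: 3*(-9)^4 + 9*(-9)^3 - 3*(-9)^2 + 5*(-9)^1 + 1 = (19683) + (-6561) + (-243) + (-45) + (1) = 12835; answer 12835
Part II: B1 = 12835; d = 12835; squarings mod 1006: 937^1=937, 937^2=737, 937^4=935, 937^8=11, 937^16=121, 937^32=557, 937^64=401, 937^128=847, 937^256=131, 937^512=59, 937^1024=463, 937^2048=91, 937^4096=233, 937^8192=971; 937^12835 = 937^1 * 937^2 * 937^32 * 937^512 * 937^4096 * 937^8192 = 945 (mod 1006); answer 945

945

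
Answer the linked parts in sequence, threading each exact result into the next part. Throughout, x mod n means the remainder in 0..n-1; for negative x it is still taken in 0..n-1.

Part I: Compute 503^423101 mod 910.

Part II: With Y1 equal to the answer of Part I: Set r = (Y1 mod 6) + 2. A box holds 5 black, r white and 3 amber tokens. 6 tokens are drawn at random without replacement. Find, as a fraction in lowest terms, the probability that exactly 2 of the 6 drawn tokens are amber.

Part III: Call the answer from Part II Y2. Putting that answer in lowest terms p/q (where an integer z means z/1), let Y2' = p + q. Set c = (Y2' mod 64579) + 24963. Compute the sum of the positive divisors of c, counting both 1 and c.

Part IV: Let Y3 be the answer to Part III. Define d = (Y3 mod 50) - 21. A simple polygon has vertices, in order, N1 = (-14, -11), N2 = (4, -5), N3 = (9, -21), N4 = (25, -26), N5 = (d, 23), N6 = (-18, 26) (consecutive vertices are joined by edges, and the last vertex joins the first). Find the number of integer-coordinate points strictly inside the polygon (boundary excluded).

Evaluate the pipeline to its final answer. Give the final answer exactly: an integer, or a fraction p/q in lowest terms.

1396

Part I: squarings mod 910: 503^1=503, 503^2=29, 503^4=841, 503^8=211, 503^16=841, 503^32=211, 503^64=841, 503^128=211, 503^256=841, 503^512=211, 503^1024=841, 503^2048=211, 503^4096=841, 503^8192=211, 503^16384=841, 503^32768=211, 503^65536=841, 503^131072=211, 503^262144=841; 503^423101 = 503^1 * 503^4 * 503^8 * 503^16 * 503^32 * 503^128 * 503^1024 * 503^4096 * 503^8192 * 503^16384 * 503^131072 * 503^262144 = 783 (mod 910); answer 783
Part II: Y1 = 783; r = 5; total draws C(13,6) = 1716; favorable C(3,2)*C(10,4) = 630; P = 105/286; answer 105/286
Part III: Y2 = 105/286; threaded value p + q = 391; c = 25354; 25354 = 2 * 7 * 1811; sigma = (1 + 2) * (1 + 7) * (1 + 1811) = 3 * 8 * 1812 = 43488; answer 43488
Part IV: Y3 = 43488; d = 17; cross terms: (-14*-5 - 4*-11)=114, (4*-21 - 9*-5)=-39, (9*-26 - 25*-21)=291, (25*23 - 17*-26)=1017, (17*26 - -18*23)=856, (-18*-11 - -14*26)=562; twice the area = |2801| = 2801; area = 2801/2; boundary points = 6 + 1 + 1 + 1 + 1 + 1 = 11; strictly interior points = area - boundary/2 + 1 = 1396; answer 1396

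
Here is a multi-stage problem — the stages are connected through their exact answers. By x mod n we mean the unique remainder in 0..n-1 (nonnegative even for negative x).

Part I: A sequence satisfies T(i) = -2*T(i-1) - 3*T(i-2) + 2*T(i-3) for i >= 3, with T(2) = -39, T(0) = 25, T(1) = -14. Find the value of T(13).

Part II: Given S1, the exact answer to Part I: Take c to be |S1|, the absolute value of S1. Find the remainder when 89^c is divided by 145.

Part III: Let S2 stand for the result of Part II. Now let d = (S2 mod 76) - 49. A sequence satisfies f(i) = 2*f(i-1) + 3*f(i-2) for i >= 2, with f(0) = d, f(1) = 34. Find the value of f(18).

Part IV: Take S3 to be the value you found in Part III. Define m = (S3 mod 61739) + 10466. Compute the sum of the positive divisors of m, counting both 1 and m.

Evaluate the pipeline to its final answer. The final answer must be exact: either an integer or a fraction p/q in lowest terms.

18126

Part I: T(3) = -2*(-39) - 3*(-14) + 2*(25) = 170; iterating: T(3)=170, T(4)=-251, T(5)=-86, T(6)=1265, T(7)=-2774, T(8)=1581, T(9)=7690, T(10)=-25671, T(11)=31434, T(12)=29525, T(13)=-204694; answer -204694
Part II: S1 = -204694; c = 204694; squarings mod 145: 89^1=89, 89^2=91, 89^4=16, 89^8=111, 89^16=141, 89^32=16, 89^64=111, 89^128=141, 89^256=16, 89^512=111, 89^1024=141, 89^2048=16, 89^4096=111, 89^8192=141, 89^16384=16, 89^32768=111, 89^65536=141, 89^131072=16; 89^204694 = 89^2 * 89^4 * 89^16 * 89^128 * 89^256 * 89^512 * 89^1024 * 89^2048 * 89^4096 * 89^65536 * 89^131072 = 86 (mod 145); answer 86
Part III: S2 = 86; d = -39; f(2) = 2*(34) + 3*(-39) = -49; iterating: f(2)=-49, f(3)=4, f(4)=-139, f(5)=-266, f(6)=-949, f(7)=-2696, f(8)=-8239, f(9)=-24566, f(10)=-73849, f(11)=-221396, f(12)=-664339, f(13)=-1992866, f(14)=-5978749, f(15)=-17936096, f(16)=-53808439, f(17)=-161425166, f(18)=-484275649; answer -484275649
Part IV: S3 = -484275649; m = 15533; 15533 = 7^2 * 317; sigma = (1 + 7 + 49) * (1 + 317) = 57 * 318 = 18126; answer 18126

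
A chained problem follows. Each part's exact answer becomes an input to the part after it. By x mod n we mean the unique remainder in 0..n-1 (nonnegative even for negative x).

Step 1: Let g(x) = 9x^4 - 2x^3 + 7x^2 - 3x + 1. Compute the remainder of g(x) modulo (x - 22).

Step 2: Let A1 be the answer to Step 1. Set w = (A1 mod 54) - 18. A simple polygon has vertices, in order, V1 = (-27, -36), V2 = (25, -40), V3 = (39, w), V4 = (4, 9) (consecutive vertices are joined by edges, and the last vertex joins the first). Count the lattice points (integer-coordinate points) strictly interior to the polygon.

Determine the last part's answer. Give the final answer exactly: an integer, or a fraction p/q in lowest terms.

Step 1: remainder = value at the root: 9*(22)^4 - 2*(22)^3 + 7*(22)^2 - 3*(22)^1 + 1 = (2108304) + (-21296) + (3388) + (-66) + (1) = 2090331; answer 2090331
Step 2: A1 = 2090331; w = 27; cross terms: (-27*-40 - 25*-36)=1980, (25*27 - 39*-40)=2235, (39*9 - 4*27)=243, (4*-36 - -27*9)=99; twice the area = |4557| = 4557; area = 4557/2; boundary points = 4 + 1 + 1 + 1 = 7; strictly interior points = area - boundary/2 + 1 = 2276; answer 2276

2276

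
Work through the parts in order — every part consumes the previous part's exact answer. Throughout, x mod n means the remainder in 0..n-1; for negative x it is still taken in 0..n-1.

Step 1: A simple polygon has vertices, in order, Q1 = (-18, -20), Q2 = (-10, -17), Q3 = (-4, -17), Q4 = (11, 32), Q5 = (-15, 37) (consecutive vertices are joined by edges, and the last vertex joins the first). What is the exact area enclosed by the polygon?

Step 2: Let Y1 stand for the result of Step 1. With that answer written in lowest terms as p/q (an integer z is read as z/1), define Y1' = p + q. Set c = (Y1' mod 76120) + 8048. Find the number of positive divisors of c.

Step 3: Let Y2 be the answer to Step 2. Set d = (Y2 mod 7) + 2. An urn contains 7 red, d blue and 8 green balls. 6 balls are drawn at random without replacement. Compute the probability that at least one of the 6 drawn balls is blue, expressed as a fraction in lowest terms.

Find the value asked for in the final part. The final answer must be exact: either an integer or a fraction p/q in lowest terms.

3161/3876

Step 1: cross terms: (-18*-17 - -10*-20)=106, (-10*-17 - -4*-17)=102, (-4*32 - 11*-17)=59, (11*37 - -15*32)=887, (-15*-20 - -18*37)=966; twice the area = |2120| = 2120; area = 1060; answer 1060
Step 2: Y1 = 1060; threaded value p + q = 1061; c = 9109; 9109 is prime, so its only divisors are 1 and 9109; count = 2; answer 2
Step 3: Y2 = 2; d = 4; total draws C(19,6) = 27132; complement C(15,6) = 5005; favorable 27132 - 5005 = 22127; P = 3161/3876; answer 3161/3876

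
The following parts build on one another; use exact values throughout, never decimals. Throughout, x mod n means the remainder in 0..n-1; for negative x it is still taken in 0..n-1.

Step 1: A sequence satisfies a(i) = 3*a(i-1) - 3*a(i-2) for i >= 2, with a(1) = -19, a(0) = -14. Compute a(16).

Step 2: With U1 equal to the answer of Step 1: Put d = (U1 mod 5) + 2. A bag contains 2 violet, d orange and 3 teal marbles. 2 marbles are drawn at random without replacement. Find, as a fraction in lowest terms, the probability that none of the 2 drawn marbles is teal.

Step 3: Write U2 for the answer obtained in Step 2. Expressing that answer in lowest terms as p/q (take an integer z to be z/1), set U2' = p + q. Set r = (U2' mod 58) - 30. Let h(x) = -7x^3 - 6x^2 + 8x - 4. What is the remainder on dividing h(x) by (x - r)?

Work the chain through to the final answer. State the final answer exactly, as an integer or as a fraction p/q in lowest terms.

681

Step 1: a(2) = 3*(-19) - 3*(-14) = -15; iterating: a(2)=-15, a(3)=12, a(4)=81, a(5)=207, a(6)=378, a(7)=513, a(8)=405, a(9)=-324, a(10)=-2187, a(11)=-5589, a(12)=-10206, a(13)=-13851, a(14)=-10935, a(15)=8748, a(16)=59049; answer 59049
Step 2: U1 = 59049; d = 6; total draws C(11,2) = 55; favorable C(8,2) = 28; P = 28/55; answer 28/55
Step 3: U2 = 28/55; threaded value p + q = 83; r = -5; remainder = value at the root: -7*(-5)^3 - 6*(-5)^2 + 8*(-5)^1 - 4 = (875) + (-150) + (-40) + (-4) = 681; answer 681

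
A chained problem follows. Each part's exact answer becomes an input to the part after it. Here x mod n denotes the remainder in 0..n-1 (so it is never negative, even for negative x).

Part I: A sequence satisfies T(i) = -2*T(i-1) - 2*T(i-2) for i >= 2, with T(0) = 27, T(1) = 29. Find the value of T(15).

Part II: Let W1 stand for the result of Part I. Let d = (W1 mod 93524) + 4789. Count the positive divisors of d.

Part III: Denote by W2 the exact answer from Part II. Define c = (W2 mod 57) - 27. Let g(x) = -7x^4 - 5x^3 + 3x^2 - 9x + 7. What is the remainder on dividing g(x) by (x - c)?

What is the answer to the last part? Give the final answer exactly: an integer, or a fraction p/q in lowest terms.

-1896251

Part I: T(2) = -2*(29) - 2*(27) = -112; iterating: T(2)=-112, T(3)=166, T(4)=-108, T(5)=-116, T(6)=448, T(7)=-664, T(8)=432, T(9)=464, T(10)=-1792, T(11)=2656, T(12)=-1728, T(13)=-1856, T(14)=7168, T(15)=-10624; answer -10624
Part II: W1 = -10624; d = 87689; 87689 = 7 * 12527; number of divisors = (1+1) * (1+1) = 4; answer 4
Part III: W2 = 4; c = -23; remainder = value at the root: -7*(-23)^4 - 5*(-23)^3 + 3*(-23)^2 - 9*(-23)^1 + 7 = (-1958887) + (60835) + (1587) + (207) + (7) = -1896251; answer -1896251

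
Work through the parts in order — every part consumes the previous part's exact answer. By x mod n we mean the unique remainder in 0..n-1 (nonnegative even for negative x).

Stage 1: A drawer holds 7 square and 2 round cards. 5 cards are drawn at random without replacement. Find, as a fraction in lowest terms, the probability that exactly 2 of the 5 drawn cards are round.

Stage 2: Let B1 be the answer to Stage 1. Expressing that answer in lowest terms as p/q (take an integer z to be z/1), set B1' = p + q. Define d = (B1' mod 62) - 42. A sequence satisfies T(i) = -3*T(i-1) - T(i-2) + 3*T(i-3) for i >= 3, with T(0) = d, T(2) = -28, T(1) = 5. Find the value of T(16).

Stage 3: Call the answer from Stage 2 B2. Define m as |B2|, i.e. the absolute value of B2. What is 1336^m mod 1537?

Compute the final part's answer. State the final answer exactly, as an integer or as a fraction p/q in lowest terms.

Stage 1: total draws C(9,5) = 126; favorable C(2,2)*C(7,3) = 35; P = 5/18; answer 5/18
Stage 2: B1 = 5/18; threaded value p + q = 23; d = -19; T(3) = -3*(-28) - 1*(5) + 3*(-19) = 22; iterating: T(3)=22, T(4)=-23, T(5)=-37, T(6)=200, T(7)=-632, T(8)=1585, T(9)=-3523, T(10)=7088, T(11)=-12986, T(12)=21301, T(13)=-29653, T(14)=28700, T(15)=7456, T(16)=-140027; answer -140027
Stage 3: B2 = -140027; m = 140027; squarings mod 1537: 1336^1=1336, 1336^2=439, 1336^4=596, 1336^8=169, 1336^16=895, 1336^32=248, 1336^64=24, 1336^128=576, 1336^256=1321, 1336^512=546, 1336^1024=1475, 1336^2048=770, 1336^4096=1155, 1336^8192=1446, 1336^16384=596, 1336^32768=169, 1336^65536=895, 1336^131072=248; 1336^140027 = 1336^1 * 1336^2 * 1336^8 * 1336^16 * 1336^32 * 1336^64 * 1336^128 * 1336^512 * 1336^8192 * 1336^131072 = 305 (mod 1537); answer 305

305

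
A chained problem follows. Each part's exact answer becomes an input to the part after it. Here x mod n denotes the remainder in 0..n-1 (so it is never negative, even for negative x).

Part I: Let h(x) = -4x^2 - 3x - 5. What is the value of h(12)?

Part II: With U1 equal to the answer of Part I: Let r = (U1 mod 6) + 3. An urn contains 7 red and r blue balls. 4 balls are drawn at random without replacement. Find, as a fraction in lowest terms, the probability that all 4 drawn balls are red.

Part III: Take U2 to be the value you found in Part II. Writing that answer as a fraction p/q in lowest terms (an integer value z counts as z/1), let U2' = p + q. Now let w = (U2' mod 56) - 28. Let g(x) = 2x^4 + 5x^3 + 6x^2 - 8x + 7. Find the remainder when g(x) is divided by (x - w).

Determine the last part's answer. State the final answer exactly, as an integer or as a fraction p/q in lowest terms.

Part I: -4*(12)^2 - 3*(12)^1 - 5 = (-576) + (-36) + (-5) = -617; answer -617
Part II: U1 = -617; r = 4; total draws C(11,4) = 330; favorable C(7,4) = 35; P = 7/66; answer 7/66
Part III: U2 = 7/66; threaded value p + q = 73; w = -11; remainder = value at the root: 2*(-11)^4 + 5*(-11)^3 + 6*(-11)^2 - 8*(-11)^1 + 7 = (29282) + (-6655) + (726) + (88) + (7) = 23448; answer 23448

23448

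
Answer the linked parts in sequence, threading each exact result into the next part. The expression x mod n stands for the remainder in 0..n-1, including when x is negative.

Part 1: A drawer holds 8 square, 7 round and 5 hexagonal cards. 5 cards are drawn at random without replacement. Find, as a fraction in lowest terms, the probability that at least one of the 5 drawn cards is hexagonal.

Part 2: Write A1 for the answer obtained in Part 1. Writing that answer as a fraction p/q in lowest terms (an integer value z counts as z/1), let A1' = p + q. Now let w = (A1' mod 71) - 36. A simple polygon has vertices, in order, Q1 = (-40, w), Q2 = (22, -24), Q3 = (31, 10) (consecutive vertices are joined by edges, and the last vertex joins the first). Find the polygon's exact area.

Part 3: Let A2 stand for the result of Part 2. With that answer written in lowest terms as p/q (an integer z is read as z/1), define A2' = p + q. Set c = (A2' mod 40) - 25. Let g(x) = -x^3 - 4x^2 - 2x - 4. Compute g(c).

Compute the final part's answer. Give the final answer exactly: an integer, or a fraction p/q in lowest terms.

-1075

Part 1: total draws C(20,5) = 15504; complement C(15,5) = 3003; favorable 15504 - 3003 = 12501; P = 4167/5168; answer 4167/5168
Part 2: A1 = 4167/5168; threaded value p + q = 9335; w = -2; cross terms: (-40*-24 - 22*-2)=1004, (22*10 - 31*-24)=964, (31*-2 - -40*10)=338; twice the area = |2306| = 2306; area = 1153; answer 1153
Part 3: A2 = 1153; threaded value p + q = 1154; c = 9; -1*(9)^3 - 4*(9)^2 - 2*(9)^1 - 4 = (-729) + (-324) + (-18) + (-4) = -1075; answer -1075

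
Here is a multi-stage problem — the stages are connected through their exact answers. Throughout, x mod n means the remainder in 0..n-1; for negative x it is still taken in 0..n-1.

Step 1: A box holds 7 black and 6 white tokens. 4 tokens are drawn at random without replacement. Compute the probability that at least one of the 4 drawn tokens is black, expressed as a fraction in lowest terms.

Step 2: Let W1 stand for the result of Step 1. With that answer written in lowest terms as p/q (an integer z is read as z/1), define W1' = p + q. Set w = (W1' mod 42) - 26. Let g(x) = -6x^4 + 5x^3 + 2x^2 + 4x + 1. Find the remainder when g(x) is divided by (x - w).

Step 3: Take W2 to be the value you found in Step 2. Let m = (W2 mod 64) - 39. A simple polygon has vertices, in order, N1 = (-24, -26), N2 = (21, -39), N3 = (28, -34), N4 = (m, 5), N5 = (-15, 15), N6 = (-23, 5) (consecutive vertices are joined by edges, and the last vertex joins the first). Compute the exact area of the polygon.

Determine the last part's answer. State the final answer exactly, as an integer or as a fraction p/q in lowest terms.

1017

Step 1: total draws C(13,4) = 715; complement C(6,4) = 15; favorable 715 - 15 = 700; P = 140/143; answer 140/143
Step 2: W1 = 140/143; threaded value p + q = 283; w = 5; remainder = value at the root: -6*(5)^4 + 5*(5)^3 + 2*(5)^2 + 4*(5)^1 + 1 = (-3750) + (625) + (50) + (20) + (1) = -3054; answer -3054
Step 3: W2 = -3054; m = -21; cross terms: (-24*-39 - 21*-26)=1482, (21*-34 - 28*-39)=378, (28*5 - -21*-34)=-574, (-21*15 - -15*5)=-240, (-15*5 - -23*15)=270, (-23*-26 - -24*5)=718; twice the area = |2034| = 2034; area = 1017; answer 1017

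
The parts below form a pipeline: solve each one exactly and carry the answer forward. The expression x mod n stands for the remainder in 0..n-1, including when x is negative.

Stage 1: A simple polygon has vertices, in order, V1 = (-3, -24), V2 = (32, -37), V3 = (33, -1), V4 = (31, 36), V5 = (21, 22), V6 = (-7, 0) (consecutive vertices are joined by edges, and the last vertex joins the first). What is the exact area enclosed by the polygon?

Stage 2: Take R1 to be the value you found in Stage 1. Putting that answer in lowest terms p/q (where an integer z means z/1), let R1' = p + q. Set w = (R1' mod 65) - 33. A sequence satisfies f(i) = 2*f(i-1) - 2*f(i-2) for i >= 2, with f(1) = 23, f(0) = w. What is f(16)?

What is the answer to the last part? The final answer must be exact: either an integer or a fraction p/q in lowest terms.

-1536

Stage 1: cross terms: (-3*-37 - 32*-24)=879, (32*-1 - 33*-37)=1189, (33*36 - 31*-1)=1219, (31*22 - 21*36)=-74, (21*0 - -7*22)=154, (-7*-24 - -3*0)=168; twice the area = |3535| = 3535; area = 3535/2; answer 3535/2
Stage 2: R1 = 3535/2; threaded value p + q = 3537; w = -6; f(2) = 2*(23) - 2*(-6) = 58; iterating: f(2)=58, f(3)=70, f(4)=24, f(5)=-92, f(6)=-232, f(7)=-280, f(8)=-96, f(9)=368, f(10)=928, f(11)=1120, f(12)=384, f(13)=-1472, f(14)=-3712, f(15)=-4480, f(16)=-1536; answer -1536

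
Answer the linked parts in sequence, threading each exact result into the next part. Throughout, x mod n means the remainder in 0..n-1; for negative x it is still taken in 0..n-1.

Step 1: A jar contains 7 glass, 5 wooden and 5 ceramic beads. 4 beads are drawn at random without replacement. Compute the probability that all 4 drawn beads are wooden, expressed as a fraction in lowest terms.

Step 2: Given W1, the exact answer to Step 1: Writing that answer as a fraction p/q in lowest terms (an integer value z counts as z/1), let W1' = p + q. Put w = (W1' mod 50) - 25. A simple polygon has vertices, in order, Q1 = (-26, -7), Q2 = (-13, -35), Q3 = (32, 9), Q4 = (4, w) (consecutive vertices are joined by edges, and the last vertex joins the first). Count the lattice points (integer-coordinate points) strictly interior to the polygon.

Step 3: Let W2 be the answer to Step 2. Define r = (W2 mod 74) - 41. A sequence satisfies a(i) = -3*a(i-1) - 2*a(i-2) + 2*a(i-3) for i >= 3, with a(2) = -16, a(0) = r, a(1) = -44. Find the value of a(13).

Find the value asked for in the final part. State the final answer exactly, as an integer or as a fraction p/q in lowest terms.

Step 1: total draws C(17,4) = 2380; favorable C(5,4) = 5; P = 1/476; answer 1/476
Step 2: W1 = 1/476; threaded value p + q = 477; w = 2; cross terms: (-26*-35 - -13*-7)=819, (-13*9 - 32*-35)=1003, (32*2 - 4*9)=28, (4*-7 - -26*2)=24; twice the area = |1874| = 1874; area = 937; boundary points = 1 + 1 + 7 + 3 = 12; strictly interior points = area - boundary/2 + 1 = 932; answer 932
Step 3: W2 = 932; r = 3; a(3) = -3*(-16) - 2*(-44) + 2*(3) = 142; iterating: a(3)=142, a(4)=-482, a(5)=1130, a(6)=-2142, a(7)=3202, a(8)=-3062, a(9)=-1502, a(10)=17034, a(11)=-54222, a(12)=125594, a(13)=-234270; answer -234270

-234270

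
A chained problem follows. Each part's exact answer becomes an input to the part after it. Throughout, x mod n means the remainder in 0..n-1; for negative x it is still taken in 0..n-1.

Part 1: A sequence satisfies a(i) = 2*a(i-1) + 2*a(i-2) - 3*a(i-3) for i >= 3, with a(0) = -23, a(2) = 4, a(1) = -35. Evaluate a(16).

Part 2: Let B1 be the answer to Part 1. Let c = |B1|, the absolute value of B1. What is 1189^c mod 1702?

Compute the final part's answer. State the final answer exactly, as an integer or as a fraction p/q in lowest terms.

439

Part 1: a(3) = 2*(4) + 2*(-35) - 3*(-23) = 7; iterating: a(3)=7, a(4)=127, a(5)=256, a(6)=745, a(7)=1621, a(8)=3964, a(9)=8935, a(10)=20935, a(11)=47848, a(12)=110761, a(13)=254413, a(14)=586804, a(15)=1350151, a(16)=3110671; answer 3110671
Part 2: B1 = 3110671; c = 3110671; squarings mod 1702: 1189^1=1189, 1189^2=1061, 1189^4=699, 1189^8=127, 1189^16=811, 1189^32=749, 1189^64=1043, 1189^128=271, 1189^256=255, 1189^512=349, 1189^1024=959, 1189^2048=601, 1189^4096=377, 1189^8192=863, 1189^16384=995, 1189^32768=1163, 1189^65536=1181, 1189^131072=823, 1189^262144=1635, 1189^524288=1085, 1189^1048576=1143, 1189^2097152=1015; 1189^3110671 = 1189^1 * 1189^2 * 1189^4 * 1189^8 * 1189^256 * 1189^512 * 1189^1024 * 1189^4096 * 1189^8192 * 1189^16384 * 1189^65536 * 1189^131072 * 1189^262144 * 1189^524288 * 1189^2097152 = 439 (mod 1702); answer 439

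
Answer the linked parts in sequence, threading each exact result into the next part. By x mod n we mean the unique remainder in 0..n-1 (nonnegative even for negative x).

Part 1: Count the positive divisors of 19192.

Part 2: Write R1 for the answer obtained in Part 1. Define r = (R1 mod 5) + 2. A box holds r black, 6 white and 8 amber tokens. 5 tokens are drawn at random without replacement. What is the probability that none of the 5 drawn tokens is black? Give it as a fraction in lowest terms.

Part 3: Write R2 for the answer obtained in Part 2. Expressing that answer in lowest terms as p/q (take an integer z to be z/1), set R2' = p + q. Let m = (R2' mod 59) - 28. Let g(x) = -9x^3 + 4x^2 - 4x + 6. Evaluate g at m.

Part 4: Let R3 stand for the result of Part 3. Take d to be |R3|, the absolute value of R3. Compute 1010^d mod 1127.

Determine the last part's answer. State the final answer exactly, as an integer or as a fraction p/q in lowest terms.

422

Part 1: 19192 = 2^3 * 2399; number of divisors = (3+1) * (1+1) = 8; answer 8
Part 2: R1 = 8; r = 5; total draws C(19,5) = 11628; favorable C(14,5) = 2002; P = 1001/5814; answer 1001/5814
Part 3: R2 = 1001/5814; threaded value p + q = 6815; m = 2; -9*(2)^3 + 4*(2)^2 - 4*(2)^1 + 6 = (-72) + (16) + (-8) + (6) = -58; answer -58
Part 4: R3 = -58; d = 58; squarings mod 1127: 1010^1=1010, 1010^2=165, 1010^4=177, 1010^8=900, 1010^16=814, 1010^32=1047; 1010^58 = 1010^2 * 1010^8 * 1010^16 * 1010^32 = 422 (mod 1127); answer 422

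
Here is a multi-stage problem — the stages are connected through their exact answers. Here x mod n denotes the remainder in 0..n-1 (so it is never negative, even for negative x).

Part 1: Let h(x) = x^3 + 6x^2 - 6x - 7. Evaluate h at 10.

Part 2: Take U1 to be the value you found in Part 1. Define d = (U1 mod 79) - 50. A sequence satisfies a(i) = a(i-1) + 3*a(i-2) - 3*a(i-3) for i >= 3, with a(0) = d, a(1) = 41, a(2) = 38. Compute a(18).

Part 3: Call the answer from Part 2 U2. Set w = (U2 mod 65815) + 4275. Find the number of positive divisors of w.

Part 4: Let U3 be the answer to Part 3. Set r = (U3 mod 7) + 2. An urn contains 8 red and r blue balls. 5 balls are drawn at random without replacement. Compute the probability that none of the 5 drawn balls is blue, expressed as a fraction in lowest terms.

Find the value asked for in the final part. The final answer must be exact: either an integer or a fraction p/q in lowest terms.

Part 1: 1*(10)^3 + 6*(10)^2 - 6*(10)^1 - 7 = (1000) + (600) + (-60) + (-7) = 1533; answer 1533
Part 2: U1 = 1533; d = -18; a(3) = 1*(38) + 3*(41) - 3*(-18) = 215; iterating: a(3)=215, a(4)=206, a(5)=737, a(6)=710, a(7)=2303, a(8)=2222, a(9)=7001, a(10)=6758, a(11)=21095, a(12)=20366, a(13)=63377, a(14)=61190, a(15)=190223, a(16)=183662, a(17)=570761, a(18)=551078; answer 551078
Part 3: U2 = 551078; w = 28833; 28833 = 3 * 7 * 1373; number of divisors = (1+1) * (1+1) * (1+1) = 8; answer 8
Part 4: U3 = 8; r = 3; total draws C(11,5) = 462; favorable C(8,5) = 56; P = 4/33; answer 4/33

4/33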